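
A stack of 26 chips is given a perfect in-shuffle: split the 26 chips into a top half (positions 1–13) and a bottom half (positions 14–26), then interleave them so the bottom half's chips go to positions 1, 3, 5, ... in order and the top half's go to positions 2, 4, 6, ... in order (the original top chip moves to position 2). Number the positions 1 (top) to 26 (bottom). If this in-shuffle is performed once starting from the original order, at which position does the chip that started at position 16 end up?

5

Track the chip's position through each in-shuffle:
16 → 5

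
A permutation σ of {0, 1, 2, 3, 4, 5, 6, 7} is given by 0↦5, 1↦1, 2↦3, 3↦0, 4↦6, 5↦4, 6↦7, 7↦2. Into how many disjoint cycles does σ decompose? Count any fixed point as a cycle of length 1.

2

Cycle decomposition: (0 5 4 6 7 2 3) (1).
2 cycles.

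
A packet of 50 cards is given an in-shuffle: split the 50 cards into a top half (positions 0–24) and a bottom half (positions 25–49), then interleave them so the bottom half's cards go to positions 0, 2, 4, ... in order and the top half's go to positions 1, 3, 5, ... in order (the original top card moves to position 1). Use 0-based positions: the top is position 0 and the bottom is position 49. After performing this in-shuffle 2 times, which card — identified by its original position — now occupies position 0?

12

Work backwards from position 0, undoing one in-shuffle at a time:
0 ← 25 ← 12
So the card now at position 0 started at position 12.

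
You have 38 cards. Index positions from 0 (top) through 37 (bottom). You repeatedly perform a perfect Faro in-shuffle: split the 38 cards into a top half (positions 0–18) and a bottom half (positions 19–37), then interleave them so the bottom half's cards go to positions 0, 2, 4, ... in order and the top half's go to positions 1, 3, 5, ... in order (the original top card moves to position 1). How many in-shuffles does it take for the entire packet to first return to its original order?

12

The in-shuffle permutes the 38 positions with cycle lengths [2, 12, 12, 12].
Every card is home exactly when every cycle has completed a whole number of laps, i.e. after lcm(2, 12) = 12 in-shuffles.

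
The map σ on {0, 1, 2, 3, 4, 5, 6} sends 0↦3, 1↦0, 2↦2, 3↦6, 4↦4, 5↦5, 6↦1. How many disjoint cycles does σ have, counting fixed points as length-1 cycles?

4

Cycle decomposition: (0 3 6 1) (2) (4) (5).
4 cycles.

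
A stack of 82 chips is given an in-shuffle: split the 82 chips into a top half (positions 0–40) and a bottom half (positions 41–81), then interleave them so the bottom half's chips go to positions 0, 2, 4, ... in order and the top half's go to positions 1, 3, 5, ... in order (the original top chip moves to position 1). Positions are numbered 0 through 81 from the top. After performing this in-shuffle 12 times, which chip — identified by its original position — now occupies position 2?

Work backwards from position 2, undoing one in-shuffle at a time:
2 ← 42 ← 62 ← 72 ← 77 ← 38 ← 60 ← 71 ← 35 ← 17 ← 8 ← 45 ← 22
So the chip now at position 2 started at position 22.

22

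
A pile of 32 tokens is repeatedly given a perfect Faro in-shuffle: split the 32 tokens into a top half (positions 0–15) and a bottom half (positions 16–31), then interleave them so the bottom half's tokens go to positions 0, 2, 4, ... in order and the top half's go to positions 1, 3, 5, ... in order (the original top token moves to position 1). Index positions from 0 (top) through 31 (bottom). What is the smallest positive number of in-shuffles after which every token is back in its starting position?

The in-shuffle permutes the 32 positions with cycle lengths [2, 10, 10, 10].
Every token is home exactly when every cycle has completed a whole number of laps, i.e. after lcm(2, 10) = 10 in-shuffles.

10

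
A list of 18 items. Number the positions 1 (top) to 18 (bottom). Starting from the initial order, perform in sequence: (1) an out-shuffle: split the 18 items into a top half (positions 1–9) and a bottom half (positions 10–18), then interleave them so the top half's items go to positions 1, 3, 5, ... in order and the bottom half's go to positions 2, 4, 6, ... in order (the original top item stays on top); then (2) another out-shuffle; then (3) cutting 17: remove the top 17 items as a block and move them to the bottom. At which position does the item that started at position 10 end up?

4

Track the item from position 10 forward through each operation:
  after op 1 (out-shuffle): 10 → 2
  after op 2 (out-shuffle): 2 → 3
  after op 3 (cut 17): 3 → 4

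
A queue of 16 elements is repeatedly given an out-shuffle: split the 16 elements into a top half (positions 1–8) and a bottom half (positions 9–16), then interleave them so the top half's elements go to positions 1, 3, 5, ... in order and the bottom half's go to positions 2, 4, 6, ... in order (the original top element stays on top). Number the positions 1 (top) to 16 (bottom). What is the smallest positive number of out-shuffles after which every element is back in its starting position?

4

The out-shuffle permutes the 16 positions with cycle lengths [1, 1, 2, 4, 4, 4].
Every element is home exactly when every cycle has completed a whole number of laps, i.e. after lcm(1, 2, 4) = 4 out-shuffles.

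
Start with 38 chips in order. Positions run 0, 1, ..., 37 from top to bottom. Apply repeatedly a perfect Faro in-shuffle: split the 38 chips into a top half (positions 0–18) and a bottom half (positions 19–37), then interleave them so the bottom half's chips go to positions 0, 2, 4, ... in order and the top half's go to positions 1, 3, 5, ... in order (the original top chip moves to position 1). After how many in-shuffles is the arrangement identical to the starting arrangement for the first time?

The in-shuffle permutes the 38 positions with cycle lengths [2, 12, 12, 12].
Every chip is home exactly when every cycle has completed a whole number of laps, i.e. after lcm(2, 12) = 12 in-shuffles.

12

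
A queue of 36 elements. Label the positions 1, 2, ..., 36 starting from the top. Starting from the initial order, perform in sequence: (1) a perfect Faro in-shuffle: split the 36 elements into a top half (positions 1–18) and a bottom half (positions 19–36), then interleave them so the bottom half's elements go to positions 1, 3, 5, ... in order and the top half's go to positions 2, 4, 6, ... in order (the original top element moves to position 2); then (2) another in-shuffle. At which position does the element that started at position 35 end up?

Track the element from position 35 forward through each operation:
  after op 1 (in-shuffle): 35 → 33
  after op 2 (in-shuffle): 33 → 29

29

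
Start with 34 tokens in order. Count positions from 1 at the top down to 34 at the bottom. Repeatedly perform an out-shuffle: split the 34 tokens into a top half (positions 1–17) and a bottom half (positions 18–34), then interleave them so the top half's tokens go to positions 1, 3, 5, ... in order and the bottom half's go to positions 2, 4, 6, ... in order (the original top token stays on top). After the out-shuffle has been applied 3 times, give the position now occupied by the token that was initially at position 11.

Track the token's position through each out-shuffle:
11 → 21 → 8 → 15

15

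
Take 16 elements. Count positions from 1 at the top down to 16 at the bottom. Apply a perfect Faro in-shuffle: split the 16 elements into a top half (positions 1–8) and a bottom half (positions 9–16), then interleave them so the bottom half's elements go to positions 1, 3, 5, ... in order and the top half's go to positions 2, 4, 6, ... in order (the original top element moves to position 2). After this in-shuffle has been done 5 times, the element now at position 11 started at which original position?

3

Work backwards from position 11, undoing one in-shuffle at a time:
11 ← 14 ← 7 ← 12 ← 6 ← 3
So the element now at position 11 started at position 3.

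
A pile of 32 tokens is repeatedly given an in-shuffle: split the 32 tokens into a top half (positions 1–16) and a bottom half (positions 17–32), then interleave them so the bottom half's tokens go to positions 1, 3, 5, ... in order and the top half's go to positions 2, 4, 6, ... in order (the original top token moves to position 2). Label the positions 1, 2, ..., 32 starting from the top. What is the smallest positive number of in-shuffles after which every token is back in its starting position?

The in-shuffle permutes the 32 positions with cycle lengths [2, 10, 10, 10].
Every token is home exactly when every cycle has completed a whole number of laps, i.e. after lcm(2, 10) = 10 in-shuffles.

10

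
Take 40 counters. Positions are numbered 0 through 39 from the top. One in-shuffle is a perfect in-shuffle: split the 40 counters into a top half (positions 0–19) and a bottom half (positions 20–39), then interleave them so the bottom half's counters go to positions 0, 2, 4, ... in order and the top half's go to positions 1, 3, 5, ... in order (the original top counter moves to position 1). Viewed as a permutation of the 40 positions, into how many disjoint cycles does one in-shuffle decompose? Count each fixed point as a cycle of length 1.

Trace each unvisited position around until it returns:
(0 1 3 7 15 31 ... len 20) (2 5 11 23 6 13 ... len 20)
2 cycles in total.

2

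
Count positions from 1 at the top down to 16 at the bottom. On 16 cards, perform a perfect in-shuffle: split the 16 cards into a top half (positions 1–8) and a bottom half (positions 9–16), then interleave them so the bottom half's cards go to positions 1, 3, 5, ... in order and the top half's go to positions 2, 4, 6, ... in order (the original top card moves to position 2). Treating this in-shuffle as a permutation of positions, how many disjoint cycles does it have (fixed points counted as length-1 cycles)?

Trace each unvisited position around until it returns:
(1 2 4 8 16 15 13 9) (3 6 12 7 14 11 5 10)
2 cycles in total.

2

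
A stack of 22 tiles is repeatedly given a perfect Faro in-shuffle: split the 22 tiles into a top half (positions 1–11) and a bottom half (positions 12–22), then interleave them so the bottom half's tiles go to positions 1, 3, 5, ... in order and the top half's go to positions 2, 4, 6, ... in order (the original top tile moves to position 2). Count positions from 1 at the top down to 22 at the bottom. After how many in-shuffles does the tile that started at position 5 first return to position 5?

Follow position 5 under repeated in-shuffles:
5 → 10 → 20 → 17 → 11 → 22 → 21 → 19 → 15 → 7 → 14 → 5
It first returns after 11 in-shuffles.

11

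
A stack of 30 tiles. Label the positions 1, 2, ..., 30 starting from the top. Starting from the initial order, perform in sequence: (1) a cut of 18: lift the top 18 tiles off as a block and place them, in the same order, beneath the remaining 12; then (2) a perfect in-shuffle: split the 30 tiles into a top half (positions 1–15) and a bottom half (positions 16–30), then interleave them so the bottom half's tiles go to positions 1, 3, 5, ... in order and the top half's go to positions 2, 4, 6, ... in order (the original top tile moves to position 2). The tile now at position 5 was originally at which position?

6

Undo the operations in reverse order, starting from position 5:
  undo op 2 (in-shuffle, from bottom half): 5 ← 18
  undo op 1 (cut 18): 18 ← 6
So the tile at position 5 came from original position 6.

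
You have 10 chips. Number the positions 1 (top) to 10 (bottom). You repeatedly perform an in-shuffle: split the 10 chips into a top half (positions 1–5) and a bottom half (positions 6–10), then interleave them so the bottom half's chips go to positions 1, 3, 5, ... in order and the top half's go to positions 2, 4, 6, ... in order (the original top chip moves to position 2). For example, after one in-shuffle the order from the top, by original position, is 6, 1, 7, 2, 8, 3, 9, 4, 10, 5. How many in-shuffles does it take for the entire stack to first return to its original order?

The in-shuffle permutes the 10 positions with cycle lengths [10].
Every chip is home exactly when every cycle has completed a whole number of laps, i.e. after lcm(10) = 10 in-shuffles.

10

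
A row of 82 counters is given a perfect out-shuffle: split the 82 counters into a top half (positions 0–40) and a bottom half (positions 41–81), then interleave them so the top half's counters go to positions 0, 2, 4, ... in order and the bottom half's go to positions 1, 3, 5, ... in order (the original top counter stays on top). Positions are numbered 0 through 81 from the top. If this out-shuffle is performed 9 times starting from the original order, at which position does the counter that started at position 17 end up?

37

Track the counter's position through each out-shuffle:
17 → 34 → 68 → 55 → 29 → 58 → 35 → 70 → 59 → 37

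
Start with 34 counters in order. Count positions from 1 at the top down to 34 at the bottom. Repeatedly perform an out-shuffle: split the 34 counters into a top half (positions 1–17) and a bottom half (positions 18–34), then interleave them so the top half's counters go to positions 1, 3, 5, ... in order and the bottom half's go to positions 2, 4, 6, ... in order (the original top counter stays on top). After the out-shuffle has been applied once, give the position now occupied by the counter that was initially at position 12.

Track the counter's position through each out-shuffle:
12 → 23

23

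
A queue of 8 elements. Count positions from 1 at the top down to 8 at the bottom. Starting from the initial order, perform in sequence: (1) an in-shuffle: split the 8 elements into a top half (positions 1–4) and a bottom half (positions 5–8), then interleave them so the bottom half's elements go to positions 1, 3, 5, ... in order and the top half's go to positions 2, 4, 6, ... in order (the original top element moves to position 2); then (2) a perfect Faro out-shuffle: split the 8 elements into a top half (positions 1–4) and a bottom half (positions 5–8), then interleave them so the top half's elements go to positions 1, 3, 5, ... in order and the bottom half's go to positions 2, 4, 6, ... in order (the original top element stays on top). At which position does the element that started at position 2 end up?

7

Track the element from position 2 forward through each operation:
  after op 1 (in-shuffle): 2 → 4
  after op 2 (out-shuffle): 4 → 7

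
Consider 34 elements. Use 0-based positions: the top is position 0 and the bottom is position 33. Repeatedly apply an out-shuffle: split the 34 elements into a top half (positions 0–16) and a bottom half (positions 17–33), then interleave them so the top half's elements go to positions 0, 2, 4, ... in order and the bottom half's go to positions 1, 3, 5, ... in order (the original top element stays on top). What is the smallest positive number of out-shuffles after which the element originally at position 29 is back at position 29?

Follow position 29 under repeated out-shuffles:
29 → 25 → 17 → 1 → 2 → 4 → 8 → 16 → 32 → 31 → 29
It first returns after 10 out-shuffles.

10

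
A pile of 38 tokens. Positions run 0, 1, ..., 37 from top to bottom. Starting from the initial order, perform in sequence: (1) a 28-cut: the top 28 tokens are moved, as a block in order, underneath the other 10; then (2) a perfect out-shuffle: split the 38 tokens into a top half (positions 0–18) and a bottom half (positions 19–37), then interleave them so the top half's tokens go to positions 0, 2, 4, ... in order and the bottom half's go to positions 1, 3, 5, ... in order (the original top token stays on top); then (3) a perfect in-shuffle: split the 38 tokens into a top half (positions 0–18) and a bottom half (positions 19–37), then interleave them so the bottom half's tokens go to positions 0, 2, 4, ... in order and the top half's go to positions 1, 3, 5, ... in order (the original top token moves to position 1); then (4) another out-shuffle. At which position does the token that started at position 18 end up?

0

Track the token from position 18 forward through each operation:
  after op 1 (cut 28): 18 → 28
  after op 2 (out-shuffle): 28 → 19
  after op 3 (in-shuffle): 19 → 0
  after op 4 (out-shuffle): 0 → 0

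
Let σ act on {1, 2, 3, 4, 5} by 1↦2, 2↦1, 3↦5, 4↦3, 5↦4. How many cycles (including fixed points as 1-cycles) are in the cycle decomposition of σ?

2

Cycle decomposition: (1 2) (3 5 4).
2 cycles.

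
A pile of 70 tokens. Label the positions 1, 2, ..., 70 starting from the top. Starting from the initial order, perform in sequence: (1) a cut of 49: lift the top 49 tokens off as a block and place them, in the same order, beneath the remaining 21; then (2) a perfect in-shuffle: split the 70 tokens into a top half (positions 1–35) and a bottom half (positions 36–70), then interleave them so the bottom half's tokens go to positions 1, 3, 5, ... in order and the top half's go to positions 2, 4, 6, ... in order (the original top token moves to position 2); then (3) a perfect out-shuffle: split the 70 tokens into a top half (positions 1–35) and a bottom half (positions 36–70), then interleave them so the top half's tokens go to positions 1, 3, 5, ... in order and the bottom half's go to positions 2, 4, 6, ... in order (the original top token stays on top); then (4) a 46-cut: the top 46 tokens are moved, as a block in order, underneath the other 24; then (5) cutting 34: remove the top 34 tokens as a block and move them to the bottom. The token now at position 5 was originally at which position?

Undo the operations in reverse order, starting from position 5:
  undo op 5 (cut 34): 5 ← 39
  undo op 4 (cut 46): 39 ← 15
  undo op 3 (out-shuffle, from top half): 15 ← 8
  undo op 2 (in-shuffle, from top half): 8 ← 4
  undo op 1 (cut 49): 4 ← 53
So the token at position 5 came from original position 53.

53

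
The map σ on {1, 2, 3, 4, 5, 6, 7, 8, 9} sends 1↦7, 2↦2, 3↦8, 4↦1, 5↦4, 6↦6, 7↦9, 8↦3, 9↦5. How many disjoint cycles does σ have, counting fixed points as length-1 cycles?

4

Cycle decomposition: (1 7 9 5 4) (2) (3 8) (6).
4 cycles.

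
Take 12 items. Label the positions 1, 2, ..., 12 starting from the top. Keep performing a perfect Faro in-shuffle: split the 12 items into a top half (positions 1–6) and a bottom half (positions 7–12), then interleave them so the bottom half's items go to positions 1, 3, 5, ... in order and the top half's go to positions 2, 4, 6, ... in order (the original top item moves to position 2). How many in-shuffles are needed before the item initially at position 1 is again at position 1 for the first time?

12

Follow position 1 under repeated in-shuffles:
1 → 2 → 4 → 8 → 3 → 6 → 12 → 11 → 9 → 5 → 10 → 7 → 1
It first returns after 12 in-shuffles.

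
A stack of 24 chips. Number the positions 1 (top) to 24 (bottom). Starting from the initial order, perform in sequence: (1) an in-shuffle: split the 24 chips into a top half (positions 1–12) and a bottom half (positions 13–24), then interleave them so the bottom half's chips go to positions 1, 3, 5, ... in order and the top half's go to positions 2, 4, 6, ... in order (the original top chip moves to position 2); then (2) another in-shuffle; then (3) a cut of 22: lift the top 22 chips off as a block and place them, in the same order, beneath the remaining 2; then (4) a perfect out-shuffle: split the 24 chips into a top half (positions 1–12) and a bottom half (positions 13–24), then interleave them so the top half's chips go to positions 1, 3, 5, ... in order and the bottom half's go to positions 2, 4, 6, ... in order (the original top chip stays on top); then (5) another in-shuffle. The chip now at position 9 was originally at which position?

Undo the operations in reverse order, starting from position 9:
  undo op 5 (in-shuffle, from bottom half): 9 ← 17
  undo op 4 (out-shuffle, from top half): 17 ← 9
  undo op 3 (cut 22): 9 ← 7
  undo op 2 (in-shuffle, from bottom half): 7 ← 16
  undo op 1 (in-shuffle, from top half): 16 ← 8
So the chip at position 9 came from original position 8.

8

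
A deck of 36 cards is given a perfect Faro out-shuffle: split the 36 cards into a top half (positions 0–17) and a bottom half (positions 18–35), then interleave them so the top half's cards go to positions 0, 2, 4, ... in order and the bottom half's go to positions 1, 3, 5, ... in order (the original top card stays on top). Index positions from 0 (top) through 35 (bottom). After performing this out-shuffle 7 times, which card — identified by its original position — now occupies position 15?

Work backwards from position 15, undoing one out-shuffle at a time:
15 ← 25 ← 30 ← 15 ← 25 ← 30 ← 15 ← 25
So the card now at position 15 started at position 25.

25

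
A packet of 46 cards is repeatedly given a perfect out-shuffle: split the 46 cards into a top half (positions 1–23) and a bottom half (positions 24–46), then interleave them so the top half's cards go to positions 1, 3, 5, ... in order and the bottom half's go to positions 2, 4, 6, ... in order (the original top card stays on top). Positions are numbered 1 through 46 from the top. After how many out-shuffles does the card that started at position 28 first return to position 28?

4

Follow position 28 under repeated out-shuffles:
28 → 10 → 19 → 37 → 28
It first returns after 4 out-shuffles.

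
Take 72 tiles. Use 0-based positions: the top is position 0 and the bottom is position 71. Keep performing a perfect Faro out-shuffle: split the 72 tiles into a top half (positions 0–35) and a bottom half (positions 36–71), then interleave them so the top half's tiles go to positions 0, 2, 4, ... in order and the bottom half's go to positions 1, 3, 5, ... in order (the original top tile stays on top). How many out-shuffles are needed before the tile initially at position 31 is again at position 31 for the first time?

35

Follow position 31 under repeated out-shuffles:
31 → 62 → 53 → 35 → 70 → 69 → 67 → 63 → ... → 31 (length 35)
It first returns after 35 out-shuffles.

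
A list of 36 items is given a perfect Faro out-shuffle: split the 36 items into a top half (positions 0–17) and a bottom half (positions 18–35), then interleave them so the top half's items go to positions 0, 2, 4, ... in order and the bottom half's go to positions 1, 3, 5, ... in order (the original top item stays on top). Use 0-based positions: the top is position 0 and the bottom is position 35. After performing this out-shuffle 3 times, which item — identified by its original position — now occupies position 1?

Work backwards from position 1, undoing one out-shuffle at a time:
1 ← 18 ← 9 ← 22
So the item now at position 1 started at position 22.

22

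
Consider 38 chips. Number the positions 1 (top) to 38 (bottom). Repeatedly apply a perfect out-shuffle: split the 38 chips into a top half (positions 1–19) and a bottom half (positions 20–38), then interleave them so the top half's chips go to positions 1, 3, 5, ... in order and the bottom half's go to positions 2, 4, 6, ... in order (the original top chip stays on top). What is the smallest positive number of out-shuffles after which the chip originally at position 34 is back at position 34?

Follow position 34 under repeated out-shuffles:
34 → 30 → 22 → 6 → 11 → 21 → 4 → 7 → ... → 34 (length 36)
It first returns after 36 out-shuffles.

36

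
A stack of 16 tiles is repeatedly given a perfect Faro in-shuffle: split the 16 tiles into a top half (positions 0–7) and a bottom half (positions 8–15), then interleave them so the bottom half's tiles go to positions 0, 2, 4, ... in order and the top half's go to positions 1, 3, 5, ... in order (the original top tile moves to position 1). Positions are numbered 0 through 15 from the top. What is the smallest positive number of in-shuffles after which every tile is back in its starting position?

8

The in-shuffle permutes the 16 positions with cycle lengths [8, 8].
Every tile is home exactly when every cycle has completed a whole number of laps, i.e. after lcm(8) = 8 in-shuffles.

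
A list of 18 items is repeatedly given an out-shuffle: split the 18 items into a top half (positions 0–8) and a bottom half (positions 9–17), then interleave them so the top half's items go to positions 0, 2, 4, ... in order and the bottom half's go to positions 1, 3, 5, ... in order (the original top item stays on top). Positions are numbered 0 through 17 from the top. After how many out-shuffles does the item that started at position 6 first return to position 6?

8

Follow position 6 under repeated out-shuffles:
6 → 12 → 7 → 14 → 11 → 5 → 10 → 3 → 6
It first returns after 8 out-shuffles.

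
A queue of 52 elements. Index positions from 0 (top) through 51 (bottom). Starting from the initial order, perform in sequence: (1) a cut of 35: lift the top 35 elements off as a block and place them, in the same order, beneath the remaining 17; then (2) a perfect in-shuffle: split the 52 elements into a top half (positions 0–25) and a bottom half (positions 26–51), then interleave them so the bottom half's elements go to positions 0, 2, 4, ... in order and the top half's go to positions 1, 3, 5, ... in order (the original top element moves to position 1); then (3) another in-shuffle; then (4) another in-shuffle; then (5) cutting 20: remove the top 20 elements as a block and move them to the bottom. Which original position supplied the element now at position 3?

37

Undo the operations in reverse order, starting from position 3:
  undo op 5 (cut 20): 3 ← 23
  undo op 4 (in-shuffle, from top half): 23 ← 11
  undo op 3 (in-shuffle, from top half): 11 ← 5
  undo op 2 (in-shuffle, from top half): 5 ← 2
  undo op 1 (cut 35): 2 ← 37
So the element at position 3 came from original position 37.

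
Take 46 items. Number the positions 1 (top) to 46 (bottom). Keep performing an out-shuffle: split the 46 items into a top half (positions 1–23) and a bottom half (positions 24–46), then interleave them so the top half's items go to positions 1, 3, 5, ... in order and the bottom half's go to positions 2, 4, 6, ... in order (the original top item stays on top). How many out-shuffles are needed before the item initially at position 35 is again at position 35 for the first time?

Follow position 35 under repeated out-shuffles:
35 → 24 → 2 → 3 → 5 → 9 → 17 → 33 → 20 → 39 → 32 → 18 → 35
It first returns after 12 out-shuffles.

12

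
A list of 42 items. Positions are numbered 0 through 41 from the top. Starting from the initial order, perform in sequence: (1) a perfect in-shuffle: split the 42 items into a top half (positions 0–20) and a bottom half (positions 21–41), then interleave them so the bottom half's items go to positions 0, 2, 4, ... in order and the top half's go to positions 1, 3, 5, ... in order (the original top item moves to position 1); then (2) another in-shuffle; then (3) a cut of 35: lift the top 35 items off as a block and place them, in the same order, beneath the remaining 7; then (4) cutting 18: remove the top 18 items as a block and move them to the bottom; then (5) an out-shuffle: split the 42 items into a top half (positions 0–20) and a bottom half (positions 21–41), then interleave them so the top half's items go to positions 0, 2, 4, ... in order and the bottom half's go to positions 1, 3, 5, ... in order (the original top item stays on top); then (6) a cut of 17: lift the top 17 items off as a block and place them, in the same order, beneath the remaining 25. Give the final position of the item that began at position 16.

Track the item from position 16 forward through each operation:
  after op 1 (in-shuffle): 16 → 33
  after op 2 (in-shuffle): 33 → 24
  after op 3 (cut 35): 24 → 31
  after op 4 (cut 18): 31 → 13
  after op 5 (out-shuffle): 13 → 26
  after op 6 (cut 17): 26 → 9

9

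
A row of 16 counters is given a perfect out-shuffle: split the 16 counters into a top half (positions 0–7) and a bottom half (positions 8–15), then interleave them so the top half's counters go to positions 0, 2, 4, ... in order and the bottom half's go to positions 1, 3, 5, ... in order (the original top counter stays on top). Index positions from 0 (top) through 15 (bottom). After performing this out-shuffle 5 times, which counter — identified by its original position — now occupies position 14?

Work backwards from position 14, undoing one out-shuffle at a time:
14 ← 7 ← 11 ← 13 ← 14 ← 7
So the counter now at position 14 started at position 7.

7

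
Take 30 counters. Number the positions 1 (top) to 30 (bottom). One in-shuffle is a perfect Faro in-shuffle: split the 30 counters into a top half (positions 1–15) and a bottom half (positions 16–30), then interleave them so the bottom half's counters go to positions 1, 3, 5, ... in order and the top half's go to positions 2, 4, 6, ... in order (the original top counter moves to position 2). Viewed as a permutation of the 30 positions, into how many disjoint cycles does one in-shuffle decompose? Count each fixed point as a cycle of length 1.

Trace each unvisited position around until it returns:
(1 2 4 8 16) (3 6 12 24 17) (5 10 20 9 18) (7 14 28 25 19) (11 22 13 26 21) (15 30 29 27 23)
6 cycles in total.

6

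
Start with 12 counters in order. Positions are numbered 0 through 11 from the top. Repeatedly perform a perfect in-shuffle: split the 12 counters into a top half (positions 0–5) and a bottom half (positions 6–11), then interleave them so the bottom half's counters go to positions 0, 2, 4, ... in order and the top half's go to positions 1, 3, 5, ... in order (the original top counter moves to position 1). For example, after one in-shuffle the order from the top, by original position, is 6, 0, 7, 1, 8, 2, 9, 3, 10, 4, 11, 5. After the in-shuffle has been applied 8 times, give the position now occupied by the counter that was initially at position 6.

Track the counter's position through each in-shuffle:
6 → 0 → 1 → 3 → 7 → 2 → 5 → 11 → 10

10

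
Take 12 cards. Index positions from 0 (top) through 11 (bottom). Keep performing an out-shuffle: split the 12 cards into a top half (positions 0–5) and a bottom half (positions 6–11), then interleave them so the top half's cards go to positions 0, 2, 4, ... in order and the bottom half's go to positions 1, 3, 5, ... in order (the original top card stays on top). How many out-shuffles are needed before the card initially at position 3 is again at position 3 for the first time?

Follow position 3 under repeated out-shuffles:
3 → 6 → 1 → 2 → 4 → 8 → 5 → 10 → 9 → 7 → 3
It first returns after 10 out-shuffles.

10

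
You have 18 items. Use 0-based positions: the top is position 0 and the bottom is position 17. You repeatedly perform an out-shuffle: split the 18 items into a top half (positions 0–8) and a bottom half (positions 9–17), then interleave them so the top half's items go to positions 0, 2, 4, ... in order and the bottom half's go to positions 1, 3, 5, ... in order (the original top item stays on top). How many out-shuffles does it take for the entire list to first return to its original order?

The out-shuffle permutes the 18 positions with cycle lengths [1, 1, 8, 8].
Every item is home exactly when every cycle has completed a whole number of laps, i.e. after lcm(1, 8) = 8 out-shuffles.

8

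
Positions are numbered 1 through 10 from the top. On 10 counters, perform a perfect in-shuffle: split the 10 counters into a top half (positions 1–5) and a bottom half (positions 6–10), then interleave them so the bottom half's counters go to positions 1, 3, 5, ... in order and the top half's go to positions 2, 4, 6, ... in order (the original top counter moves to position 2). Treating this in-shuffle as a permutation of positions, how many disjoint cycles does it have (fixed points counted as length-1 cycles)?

Trace each unvisited position around until it returns:
(1 2 4 8 5 10 9 7 3 6)
1 cycle in total.

1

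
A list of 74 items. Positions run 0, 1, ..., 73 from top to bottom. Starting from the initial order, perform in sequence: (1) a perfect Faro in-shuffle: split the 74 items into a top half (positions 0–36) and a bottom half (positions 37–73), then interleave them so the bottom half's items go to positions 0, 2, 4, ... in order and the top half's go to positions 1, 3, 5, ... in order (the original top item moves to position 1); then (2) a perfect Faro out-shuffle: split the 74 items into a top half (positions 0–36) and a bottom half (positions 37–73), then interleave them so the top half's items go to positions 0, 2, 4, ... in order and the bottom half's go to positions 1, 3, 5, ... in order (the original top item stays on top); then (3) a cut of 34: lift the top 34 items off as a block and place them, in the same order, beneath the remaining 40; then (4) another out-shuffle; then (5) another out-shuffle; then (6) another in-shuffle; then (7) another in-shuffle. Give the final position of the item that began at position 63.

38

Track the item from position 63 forward through each operation:
  after op 1 (in-shuffle): 63 → 52
  after op 2 (out-shuffle): 52 → 31
  after op 3 (cut 34): 31 → 71
  after op 4 (out-shuffle): 71 → 69
  after op 5 (out-shuffle): 69 → 65
  after op 6 (in-shuffle): 65 → 56
  after op 7 (in-shuffle): 56 → 38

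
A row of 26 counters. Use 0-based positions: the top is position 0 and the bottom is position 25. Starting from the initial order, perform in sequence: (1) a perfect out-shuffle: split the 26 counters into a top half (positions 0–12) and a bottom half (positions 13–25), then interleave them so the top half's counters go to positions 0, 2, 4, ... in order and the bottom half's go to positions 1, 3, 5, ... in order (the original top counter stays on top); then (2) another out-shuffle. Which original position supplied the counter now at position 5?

Undo the operations in reverse order, starting from position 5:
  undo op 2 (out-shuffle, from bottom half): 5 ← 15
  undo op 1 (out-shuffle, from bottom half): 15 ← 20
So the counter at position 5 came from original position 20.

20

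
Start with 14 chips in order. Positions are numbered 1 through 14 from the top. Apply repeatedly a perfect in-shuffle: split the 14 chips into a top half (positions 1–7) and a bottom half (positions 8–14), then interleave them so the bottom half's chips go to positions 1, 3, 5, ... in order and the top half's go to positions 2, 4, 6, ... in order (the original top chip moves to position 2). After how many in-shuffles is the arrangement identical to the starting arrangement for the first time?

The in-shuffle permutes the 14 positions with cycle lengths [2, 4, 4, 4].
Every chip is home exactly when every cycle has completed a whole number of laps, i.e. after lcm(2, 4) = 4 in-shuffles.

4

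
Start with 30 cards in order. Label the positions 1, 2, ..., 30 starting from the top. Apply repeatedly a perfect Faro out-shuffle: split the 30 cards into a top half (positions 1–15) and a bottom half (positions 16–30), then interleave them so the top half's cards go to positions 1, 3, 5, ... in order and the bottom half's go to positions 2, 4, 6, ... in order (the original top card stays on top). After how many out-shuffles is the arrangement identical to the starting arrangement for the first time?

The out-shuffle permutes the 30 positions with cycle lengths [1, 1, 28].
Every card is home exactly when every cycle has completed a whole number of laps, i.e. after lcm(1, 28) = 28 out-shuffles.

28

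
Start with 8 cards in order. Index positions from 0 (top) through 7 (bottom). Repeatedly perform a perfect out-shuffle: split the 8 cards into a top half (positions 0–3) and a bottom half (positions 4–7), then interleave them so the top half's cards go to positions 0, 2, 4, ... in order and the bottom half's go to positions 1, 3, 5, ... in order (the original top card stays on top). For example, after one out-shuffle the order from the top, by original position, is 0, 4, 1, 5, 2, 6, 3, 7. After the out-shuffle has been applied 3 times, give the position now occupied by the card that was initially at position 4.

4

Track the card's position through each out-shuffle:
4 → 1 → 2 → 4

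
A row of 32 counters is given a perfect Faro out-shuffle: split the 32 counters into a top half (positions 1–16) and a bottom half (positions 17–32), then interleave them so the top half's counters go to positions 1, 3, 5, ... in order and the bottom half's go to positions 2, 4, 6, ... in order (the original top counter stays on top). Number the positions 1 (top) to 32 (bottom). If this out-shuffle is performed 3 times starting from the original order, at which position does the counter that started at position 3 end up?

17

Track the counter's position through each out-shuffle:
3 → 5 → 9 → 17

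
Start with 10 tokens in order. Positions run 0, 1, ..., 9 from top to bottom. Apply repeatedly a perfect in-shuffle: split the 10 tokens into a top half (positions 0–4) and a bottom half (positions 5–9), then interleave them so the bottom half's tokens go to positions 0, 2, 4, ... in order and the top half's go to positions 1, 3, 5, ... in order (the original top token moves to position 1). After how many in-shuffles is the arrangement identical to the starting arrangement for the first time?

10

The in-shuffle permutes the 10 positions with cycle lengths [10].
Every token is home exactly when every cycle has completed a whole number of laps, i.e. after lcm(10) = 10 in-shuffles.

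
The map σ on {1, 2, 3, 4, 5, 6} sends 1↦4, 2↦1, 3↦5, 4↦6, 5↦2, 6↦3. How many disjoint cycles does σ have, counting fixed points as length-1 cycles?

1

Cycle decomposition: (1 4 6 3 5 2).
1 cycle.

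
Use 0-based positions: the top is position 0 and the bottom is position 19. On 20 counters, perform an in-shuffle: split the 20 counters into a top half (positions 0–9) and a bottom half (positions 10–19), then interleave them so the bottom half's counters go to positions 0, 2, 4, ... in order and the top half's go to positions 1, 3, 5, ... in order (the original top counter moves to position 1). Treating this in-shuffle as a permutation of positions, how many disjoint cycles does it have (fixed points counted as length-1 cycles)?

Trace each unvisited position around until it returns:
(0 1 3 7 15 10) (2 5 11) (4 9 19 18 16 12) (6 13) (8 17 14)
5 cycles in total.

5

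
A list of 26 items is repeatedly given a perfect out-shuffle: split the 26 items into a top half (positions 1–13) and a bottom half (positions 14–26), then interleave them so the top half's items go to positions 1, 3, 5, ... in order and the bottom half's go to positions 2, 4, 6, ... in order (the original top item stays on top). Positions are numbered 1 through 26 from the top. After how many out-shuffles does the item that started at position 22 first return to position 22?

Follow position 22 under repeated out-shuffles:
22 → 18 → 10 → 19 → 12 → 23 → 20 → 14 → 2 → 3 → 5 → 9 → 17 → 8 → 15 → 4 → 7 → 13 → 25 → 24 → 22
It first returns after 20 out-shuffles.

20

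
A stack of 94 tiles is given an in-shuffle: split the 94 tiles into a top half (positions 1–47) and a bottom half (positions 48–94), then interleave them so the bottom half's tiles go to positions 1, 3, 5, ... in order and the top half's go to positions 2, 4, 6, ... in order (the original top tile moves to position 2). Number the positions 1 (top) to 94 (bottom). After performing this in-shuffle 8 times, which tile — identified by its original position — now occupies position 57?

57

Work backwards from position 57, undoing one in-shuffle at a time:
57 ← 76 ← 38 ← 19 ← 57 ← 76 ← 38 ← 19 ← 57
So the tile now at position 57 started at position 57.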